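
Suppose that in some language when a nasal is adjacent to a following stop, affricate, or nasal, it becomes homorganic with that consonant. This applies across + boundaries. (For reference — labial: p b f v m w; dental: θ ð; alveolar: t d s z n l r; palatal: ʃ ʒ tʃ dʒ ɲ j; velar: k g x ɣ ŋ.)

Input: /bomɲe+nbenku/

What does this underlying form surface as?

/m/ before /ɲ/ (palatal) → [ɲ]
/n/ before /b/ (labial) → [m]
/n/ before /k/ (velar) → [ŋ]

[boɲɲe+mbeŋku]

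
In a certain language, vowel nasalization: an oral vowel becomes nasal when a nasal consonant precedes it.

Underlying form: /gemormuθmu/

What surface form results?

[gemõrmũθmũ]

/o/ after nasal /m/ → [õ]
/u/ after nasal /m/ → [ũ]
/u/ after nasal /m/ → [ũ]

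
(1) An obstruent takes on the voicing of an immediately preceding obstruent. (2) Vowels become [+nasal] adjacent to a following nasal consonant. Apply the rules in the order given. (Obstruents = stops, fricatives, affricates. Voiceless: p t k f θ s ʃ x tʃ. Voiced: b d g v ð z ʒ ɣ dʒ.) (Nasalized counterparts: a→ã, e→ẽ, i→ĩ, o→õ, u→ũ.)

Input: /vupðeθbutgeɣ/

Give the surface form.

[vupθeθputkeɣ]

Rule 1: /ð/ after /p/ (voiceless) → [θ]
Rule 1: /b/ after /θ/ (voiceless) → [p]
Rule 1: /g/ after /t/ (voiceless) → [k]
After rule 1: vupθeθputkeɣ
Rule 2: no segment meets the rule's conditions; no change.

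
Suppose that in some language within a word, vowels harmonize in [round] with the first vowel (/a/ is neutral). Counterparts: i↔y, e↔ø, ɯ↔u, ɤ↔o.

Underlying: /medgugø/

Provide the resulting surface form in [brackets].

[medgɯge]

/u/ harmonizes with /e/ ([-round]) → [ɯ]
/ø/ harmonizes with /e/ ([-round]) → [e]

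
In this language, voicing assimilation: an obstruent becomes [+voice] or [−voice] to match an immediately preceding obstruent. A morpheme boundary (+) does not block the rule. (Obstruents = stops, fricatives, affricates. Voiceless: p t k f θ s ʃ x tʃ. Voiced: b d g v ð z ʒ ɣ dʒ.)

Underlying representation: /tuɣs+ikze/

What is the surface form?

[tuɣz+ikse]

/s/ after /ɣ/ (voiced) → [z]
/z/ after /k/ (voiceless) → [s]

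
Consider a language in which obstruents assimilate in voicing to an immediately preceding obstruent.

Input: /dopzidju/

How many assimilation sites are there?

1

/z/ after /p/ (voiceless) → [s]
1 segment changes.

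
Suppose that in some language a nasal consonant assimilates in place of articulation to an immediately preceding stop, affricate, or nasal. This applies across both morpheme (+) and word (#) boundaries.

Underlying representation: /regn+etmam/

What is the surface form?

/n/ after /g/ (velar) → [ŋ]
/m/ after /t/ (alveolar) → [n]

[regŋ+etnam]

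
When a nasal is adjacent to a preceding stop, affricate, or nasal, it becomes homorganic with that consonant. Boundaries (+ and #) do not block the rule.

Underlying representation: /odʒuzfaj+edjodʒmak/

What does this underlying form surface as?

[odʒuzfaj+edjodʒɲak]

/m/ after /dʒ/ (palatal) → [ɲ]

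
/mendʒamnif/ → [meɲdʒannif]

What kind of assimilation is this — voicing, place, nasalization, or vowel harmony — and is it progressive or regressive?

/n/→[ɲ] /m/→[n].
Each target copies a feature from the following segment, so the direction is regressive.

place assimilation, regressive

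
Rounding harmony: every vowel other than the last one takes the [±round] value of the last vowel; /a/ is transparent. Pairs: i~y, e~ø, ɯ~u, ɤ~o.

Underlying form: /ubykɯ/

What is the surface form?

/u/ harmonizes with /ɯ/ ([-round]) → [ɯ]
/y/ harmonizes with /ɯ/ ([-round]) → [i]

[ɯbikɯ]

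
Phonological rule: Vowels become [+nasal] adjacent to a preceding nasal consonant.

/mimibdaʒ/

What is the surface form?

/i/ after nasal /m/ → [ĩ]
/i/ after nasal /m/ → [ĩ]

[mĩmĩbdaʒ]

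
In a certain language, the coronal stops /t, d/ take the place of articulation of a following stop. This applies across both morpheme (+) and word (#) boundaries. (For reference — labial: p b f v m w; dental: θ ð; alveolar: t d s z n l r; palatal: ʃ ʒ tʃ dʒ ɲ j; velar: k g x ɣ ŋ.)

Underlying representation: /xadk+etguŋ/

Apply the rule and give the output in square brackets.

/d/ before /k/ (velar) → [g]
/t/ before /g/ (velar) → [k]

[xagk+ekguŋ]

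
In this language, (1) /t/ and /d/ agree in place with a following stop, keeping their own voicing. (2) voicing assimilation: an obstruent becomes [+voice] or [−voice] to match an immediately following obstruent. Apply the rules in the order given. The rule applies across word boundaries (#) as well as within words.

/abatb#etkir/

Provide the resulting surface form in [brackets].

[ababb#ekkir]

Rule 1: /t/ before /b/ (labial) → [p]
Rule 1: /t/ before /k/ (velar) → [k]
After rule 1: abapb#ekkir
Rule 2: /p/ before /b/ (voiced) → [b]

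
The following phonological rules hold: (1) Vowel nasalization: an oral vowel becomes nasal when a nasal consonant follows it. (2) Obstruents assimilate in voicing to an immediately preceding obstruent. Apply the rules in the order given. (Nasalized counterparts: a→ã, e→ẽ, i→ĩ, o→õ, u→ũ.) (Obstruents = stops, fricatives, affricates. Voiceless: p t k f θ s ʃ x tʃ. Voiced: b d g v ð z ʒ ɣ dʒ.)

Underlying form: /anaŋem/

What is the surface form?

[ãnãŋẽm]

Rule 1: /a/ before nasal /n/ → [ã]
Rule 1: /a/ before nasal /ŋ/ → [ã]
Rule 1: /e/ before nasal /m/ → [ẽ]
After rule 1: ãnãŋẽm
Rule 2: no segment meets the rule's conditions; no change.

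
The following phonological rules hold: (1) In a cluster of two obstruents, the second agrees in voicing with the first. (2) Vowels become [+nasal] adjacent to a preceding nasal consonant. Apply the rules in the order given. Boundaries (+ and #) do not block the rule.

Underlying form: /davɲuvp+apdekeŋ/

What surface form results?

Rule 1: /p/ after /v/ (voiced) → [b]
Rule 1: /d/ after /p/ (voiceless) → [t]
After rule 1: davɲuvb+aptekeŋ
Rule 2: /u/ after nasal /ɲ/ → [ũ]

[davɲũvb+aptekeŋ]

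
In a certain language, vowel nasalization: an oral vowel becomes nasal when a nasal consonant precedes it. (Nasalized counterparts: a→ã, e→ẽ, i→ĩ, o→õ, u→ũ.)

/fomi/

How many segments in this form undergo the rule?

1

/i/ after nasal /m/ → [ĩ]
1 segment changes.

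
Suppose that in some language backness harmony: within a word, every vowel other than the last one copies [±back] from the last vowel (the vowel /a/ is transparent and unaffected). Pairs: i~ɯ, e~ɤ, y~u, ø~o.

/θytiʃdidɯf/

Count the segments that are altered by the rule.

/y/ harmonizes with /ɯ/ ([+back]) → [u]
/i/ harmonizes with /ɯ/ ([+back]) → [ɯ]
/i/ harmonizes with /ɯ/ ([+back]) → [ɯ]
3 segments change.

3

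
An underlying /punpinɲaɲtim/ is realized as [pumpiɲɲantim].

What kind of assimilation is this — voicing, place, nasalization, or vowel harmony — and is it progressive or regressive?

/n/→[m] /n/→[ɲ] /ɲ/→[n].
Each target copies a feature from the following segment, so the direction is regressive.

place assimilation, regressive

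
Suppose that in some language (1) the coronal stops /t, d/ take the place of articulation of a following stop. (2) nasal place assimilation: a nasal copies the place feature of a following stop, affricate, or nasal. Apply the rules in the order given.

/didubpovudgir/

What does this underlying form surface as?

Rule 1: /d/ before /g/ (velar) → [g]
After rule 1: didubpovuggir
Rule 2: no segment meets the rule's conditions; no change.

[didubpovuggir]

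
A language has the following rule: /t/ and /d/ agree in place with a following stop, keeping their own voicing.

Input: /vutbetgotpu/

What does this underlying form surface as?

/t/ before /b/ (labial) → [p]
/t/ before /g/ (velar) → [k]
/t/ before /p/ (labial) → [p]

[vupbekgoppu]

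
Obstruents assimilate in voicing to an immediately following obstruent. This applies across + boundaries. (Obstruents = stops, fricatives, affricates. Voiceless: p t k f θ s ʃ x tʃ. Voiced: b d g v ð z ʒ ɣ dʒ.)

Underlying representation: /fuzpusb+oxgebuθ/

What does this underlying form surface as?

/z/ before /p/ (voiceless) → [s]
/s/ before /b/ (voiced) → [z]
/x/ before /g/ (voiced) → [ɣ]

[fuspuzb+oɣgebuθ]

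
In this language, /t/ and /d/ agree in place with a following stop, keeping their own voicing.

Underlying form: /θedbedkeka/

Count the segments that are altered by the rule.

/d/ before /b/ (labial) → [b]
/d/ before /k/ (velar) → [g]
2 segments change.

2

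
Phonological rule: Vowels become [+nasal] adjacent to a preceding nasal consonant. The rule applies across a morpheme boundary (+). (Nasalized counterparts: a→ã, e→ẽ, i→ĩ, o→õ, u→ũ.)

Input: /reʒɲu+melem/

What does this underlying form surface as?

[reʒɲũ+mẽlem]

/u/ after nasal /ɲ/ → [ũ]
/e/ after nasal /m/ → [ẽ]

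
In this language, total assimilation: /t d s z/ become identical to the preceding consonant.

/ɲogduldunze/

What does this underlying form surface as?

[ɲoggullunne]

/d/ after /g/ → [g] (total assimilation)
/d/ after /l/ → [l] (total assimilation)
/z/ after /n/ → [n] (total assimilation)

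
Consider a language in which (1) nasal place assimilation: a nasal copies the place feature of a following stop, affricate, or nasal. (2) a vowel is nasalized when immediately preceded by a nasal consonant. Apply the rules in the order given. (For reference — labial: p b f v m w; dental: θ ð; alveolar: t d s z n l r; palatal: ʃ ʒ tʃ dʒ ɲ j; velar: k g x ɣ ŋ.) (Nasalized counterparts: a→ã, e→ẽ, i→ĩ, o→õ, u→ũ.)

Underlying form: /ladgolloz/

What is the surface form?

[ladgolloz]

Rule 1: no segment meets the rule's conditions; no change.
After rule 1: ladgolloz
Rule 2: no segment meets the rule's conditions; no change.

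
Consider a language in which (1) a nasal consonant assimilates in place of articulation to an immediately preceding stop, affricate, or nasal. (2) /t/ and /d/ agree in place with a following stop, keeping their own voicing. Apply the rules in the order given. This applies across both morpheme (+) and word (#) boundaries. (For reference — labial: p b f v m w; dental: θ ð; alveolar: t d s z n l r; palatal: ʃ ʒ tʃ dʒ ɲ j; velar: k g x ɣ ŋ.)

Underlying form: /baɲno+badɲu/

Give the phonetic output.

[baɲɲo+badnu]

Rule 1: /n/ after /ɲ/ (palatal) → [ɲ]
Rule 1: /ɲ/ after /d/ (alveolar) → [n]
After rule 1: baɲɲo+badnu
Rule 2: no segment meets the rule's conditions; no change.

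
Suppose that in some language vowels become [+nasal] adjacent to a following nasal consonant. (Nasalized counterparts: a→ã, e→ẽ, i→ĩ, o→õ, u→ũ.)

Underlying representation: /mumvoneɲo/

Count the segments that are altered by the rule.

/u/ before nasal /m/ → [ũ]
/o/ before nasal /n/ → [õ]
/e/ before nasal /ɲ/ → [ẽ]
3 segments change.

3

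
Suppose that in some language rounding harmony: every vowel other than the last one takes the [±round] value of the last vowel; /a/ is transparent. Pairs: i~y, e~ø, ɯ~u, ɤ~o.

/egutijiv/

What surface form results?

/u/ harmonizes with /i/ ([-round]) → [ɯ]

[egɯtijiv]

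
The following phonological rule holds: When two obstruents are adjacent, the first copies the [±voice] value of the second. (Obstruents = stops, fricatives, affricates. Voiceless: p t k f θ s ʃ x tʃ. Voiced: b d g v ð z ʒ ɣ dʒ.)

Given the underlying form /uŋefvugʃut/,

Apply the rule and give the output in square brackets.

/f/ before /v/ (voiced) → [v]
/g/ before /ʃ/ (voiceless) → [k]

[uŋevvukʃut]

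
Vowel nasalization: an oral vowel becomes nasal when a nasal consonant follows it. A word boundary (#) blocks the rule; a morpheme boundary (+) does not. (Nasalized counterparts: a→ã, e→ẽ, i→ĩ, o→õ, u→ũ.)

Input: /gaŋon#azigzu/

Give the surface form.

[gãŋõn#azigzu]

/a/ before nasal /ŋ/ → [ã]
/o/ before nasal /n/ → [õ]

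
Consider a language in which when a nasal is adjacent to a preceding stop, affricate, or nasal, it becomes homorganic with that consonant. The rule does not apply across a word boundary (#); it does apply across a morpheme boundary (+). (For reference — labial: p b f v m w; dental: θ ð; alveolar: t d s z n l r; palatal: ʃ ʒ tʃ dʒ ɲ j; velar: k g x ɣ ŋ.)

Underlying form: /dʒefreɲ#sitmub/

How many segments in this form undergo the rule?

/m/ after /t/ (alveolar) → [n]
1 segment changes.

1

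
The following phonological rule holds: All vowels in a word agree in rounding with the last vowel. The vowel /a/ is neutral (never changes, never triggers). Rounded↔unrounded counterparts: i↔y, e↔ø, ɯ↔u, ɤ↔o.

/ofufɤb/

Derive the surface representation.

/o/ harmonizes with /ɤ/ ([-round]) → [ɤ]
/u/ harmonizes with /ɤ/ ([-round]) → [ɯ]

[ɤfɯfɤb]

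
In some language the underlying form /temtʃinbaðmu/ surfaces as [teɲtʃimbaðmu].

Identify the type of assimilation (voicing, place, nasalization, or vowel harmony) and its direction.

place assimilation, regressive

/m/→[ɲ] /n/→[m].
Each target copies a feature from the following segment, so the direction is regressive.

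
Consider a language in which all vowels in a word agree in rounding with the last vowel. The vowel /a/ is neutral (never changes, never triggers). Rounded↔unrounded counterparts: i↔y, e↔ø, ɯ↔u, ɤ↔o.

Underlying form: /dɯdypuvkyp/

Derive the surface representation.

[dudypuvkyp]

/ɯ/ harmonizes with /y/ ([+round]) → [u]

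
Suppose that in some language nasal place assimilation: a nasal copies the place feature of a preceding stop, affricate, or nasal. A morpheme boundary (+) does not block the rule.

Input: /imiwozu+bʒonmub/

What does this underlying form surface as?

/m/ after /n/ (alveolar) → [n]

[imiwozu+bʒonnub]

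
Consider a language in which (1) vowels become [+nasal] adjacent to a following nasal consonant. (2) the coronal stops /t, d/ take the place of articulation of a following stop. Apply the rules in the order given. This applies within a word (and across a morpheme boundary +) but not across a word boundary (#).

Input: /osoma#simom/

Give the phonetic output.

Rule 1: /o/ before nasal /m/ → [õ]
Rule 1: /i/ before nasal /m/ → [ĩ]
Rule 1: /o/ before nasal /m/ → [õ]
After rule 1: osõma#sĩmõm
Rule 2: no segment meets the rule's conditions; no change.

[osõma#sĩmõm]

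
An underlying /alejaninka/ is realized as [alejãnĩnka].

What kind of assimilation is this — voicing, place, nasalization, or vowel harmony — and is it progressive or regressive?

/a/→[ã] /i/→[ĩ].
Each target copies a feature from the following segment, so the direction is regressive.

nasalization, regressive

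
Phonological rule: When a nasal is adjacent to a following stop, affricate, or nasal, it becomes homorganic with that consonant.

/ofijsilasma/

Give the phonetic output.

no segment meets the rule's conditions; no change.

[ofijsilasma]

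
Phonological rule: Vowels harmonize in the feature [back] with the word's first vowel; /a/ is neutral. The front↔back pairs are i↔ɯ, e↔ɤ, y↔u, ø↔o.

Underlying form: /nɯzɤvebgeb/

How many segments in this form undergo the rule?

2

/e/ harmonizes with /ɯ/ ([+back]) → [ɤ]
/e/ harmonizes with /ɯ/ ([+back]) → [ɤ]
2 segments change.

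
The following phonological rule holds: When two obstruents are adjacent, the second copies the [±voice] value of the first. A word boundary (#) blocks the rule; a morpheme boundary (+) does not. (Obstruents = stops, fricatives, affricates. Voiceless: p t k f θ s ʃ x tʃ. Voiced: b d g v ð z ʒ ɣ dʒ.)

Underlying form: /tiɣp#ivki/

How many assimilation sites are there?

/p/ after /ɣ/ (voiced) → [b]
/k/ after /v/ (voiced) → [g]
2 segments change.

2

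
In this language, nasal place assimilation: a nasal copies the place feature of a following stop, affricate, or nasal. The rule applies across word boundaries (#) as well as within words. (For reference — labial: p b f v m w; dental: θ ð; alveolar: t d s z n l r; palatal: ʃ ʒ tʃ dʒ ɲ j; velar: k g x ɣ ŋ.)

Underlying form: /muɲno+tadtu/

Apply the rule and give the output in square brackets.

/ɲ/ before /n/ (alveolar) → [n]

[munno+tadtu]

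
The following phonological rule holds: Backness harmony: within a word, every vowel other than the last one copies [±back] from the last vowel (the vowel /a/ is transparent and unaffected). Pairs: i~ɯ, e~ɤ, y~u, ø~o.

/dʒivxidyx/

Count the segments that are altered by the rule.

0

No segment meets the rule's conditions.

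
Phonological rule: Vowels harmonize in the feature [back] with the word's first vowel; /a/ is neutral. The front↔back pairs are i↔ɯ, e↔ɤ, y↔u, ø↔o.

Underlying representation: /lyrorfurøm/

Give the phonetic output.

[lyrørfyrøm]

/o/ harmonizes with /y/ ([-back]) → [ø]
/u/ harmonizes with /y/ ([-back]) → [y]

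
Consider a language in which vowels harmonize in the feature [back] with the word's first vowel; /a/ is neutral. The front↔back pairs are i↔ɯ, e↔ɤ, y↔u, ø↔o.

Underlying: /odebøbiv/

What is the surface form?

[odɤbobɯv]

/e/ harmonizes with /o/ ([+back]) → [ɤ]
/ø/ harmonizes with /o/ ([+back]) → [o]
/i/ harmonizes with /o/ ([+back]) → [ɯ]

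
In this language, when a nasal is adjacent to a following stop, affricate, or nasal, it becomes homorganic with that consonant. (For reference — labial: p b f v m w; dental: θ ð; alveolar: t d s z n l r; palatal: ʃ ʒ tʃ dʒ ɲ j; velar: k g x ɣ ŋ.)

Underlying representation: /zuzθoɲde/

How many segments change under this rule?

/ɲ/ before /d/ (alveolar) → [n]
1 segment changes.

1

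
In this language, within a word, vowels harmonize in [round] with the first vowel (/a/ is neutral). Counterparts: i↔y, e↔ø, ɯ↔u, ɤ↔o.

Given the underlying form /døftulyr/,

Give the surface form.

no segment meets the rule's conditions; no change.

[døftulyr]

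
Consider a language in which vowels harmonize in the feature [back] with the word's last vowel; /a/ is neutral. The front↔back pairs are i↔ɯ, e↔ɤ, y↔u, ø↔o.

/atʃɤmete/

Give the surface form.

/ɤ/ harmonizes with /e/ ([-back]) → [e]

[atʃemete]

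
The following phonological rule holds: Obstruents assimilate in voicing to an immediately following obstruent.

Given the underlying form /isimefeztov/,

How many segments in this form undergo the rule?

1

/z/ before /t/ (voiceless) → [s]
1 segment changes.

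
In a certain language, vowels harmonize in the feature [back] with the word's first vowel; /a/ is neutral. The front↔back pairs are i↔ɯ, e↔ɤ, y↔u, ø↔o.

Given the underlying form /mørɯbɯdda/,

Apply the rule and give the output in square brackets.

[møribidda]

/ɯ/ harmonizes with /ø/ ([-back]) → [i]
/ɯ/ harmonizes with /ø/ ([-back]) → [i]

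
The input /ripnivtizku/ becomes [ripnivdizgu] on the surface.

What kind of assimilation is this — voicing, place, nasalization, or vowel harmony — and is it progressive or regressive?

/t/→[d] /k/→[g].
Each target copies a feature from the preceding segment, so the direction is progressive.

voicing assimilation, progressive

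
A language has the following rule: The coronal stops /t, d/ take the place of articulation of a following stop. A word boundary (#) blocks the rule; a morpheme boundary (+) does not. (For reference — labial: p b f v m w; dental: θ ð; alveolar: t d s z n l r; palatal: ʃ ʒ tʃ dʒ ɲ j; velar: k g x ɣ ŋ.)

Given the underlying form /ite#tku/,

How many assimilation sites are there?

/t/ before /k/ (velar) → [k]
1 segment changes.

1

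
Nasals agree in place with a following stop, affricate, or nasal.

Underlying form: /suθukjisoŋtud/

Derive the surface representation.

[suθukjisontud]

/ŋ/ before /t/ (alveolar) → [n]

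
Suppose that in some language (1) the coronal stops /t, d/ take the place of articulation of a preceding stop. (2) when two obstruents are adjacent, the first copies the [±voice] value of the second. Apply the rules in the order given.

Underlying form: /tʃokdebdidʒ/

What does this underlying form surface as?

[tʃoggebbidʒ]

Rule 1: /d/ after /k/ (velar) → [g]
Rule 1: /d/ after /b/ (labial) → [b]
After rule 1: tʃokgebbidʒ
Rule 2: /k/ before /g/ (voiced) → [g]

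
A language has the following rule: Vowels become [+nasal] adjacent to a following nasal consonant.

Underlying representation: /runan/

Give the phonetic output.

[rũnãn]

/u/ before nasal /n/ → [ũ]
/a/ before nasal /n/ → [ã]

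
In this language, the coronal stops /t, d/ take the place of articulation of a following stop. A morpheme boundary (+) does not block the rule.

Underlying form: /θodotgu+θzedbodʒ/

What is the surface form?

[θodokgu+θzebbodʒ]

/t/ before /g/ (velar) → [k]
/d/ before /b/ (labial) → [b]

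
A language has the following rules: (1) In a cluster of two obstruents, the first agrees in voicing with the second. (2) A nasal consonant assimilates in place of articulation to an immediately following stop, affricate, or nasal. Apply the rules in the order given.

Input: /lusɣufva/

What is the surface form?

Rule 1: /s/ before /ɣ/ (voiced) → [z]
Rule 1: /f/ before /v/ (voiced) → [v]
After rule 1: luzɣuvva
Rule 2: no segment meets the rule's conditions; no change.

[luzɣuvva]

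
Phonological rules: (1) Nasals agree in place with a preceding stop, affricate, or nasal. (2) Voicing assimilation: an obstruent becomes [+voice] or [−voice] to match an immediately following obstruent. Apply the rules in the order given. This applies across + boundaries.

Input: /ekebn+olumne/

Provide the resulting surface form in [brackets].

[ekebm+olumme]

Rule 1: /n/ after /b/ (labial) → [m]
Rule 1: /n/ after /m/ (labial) → [m]
After rule 1: ekebm+olumme
Rule 2: no segment meets the rule's conditions; no change.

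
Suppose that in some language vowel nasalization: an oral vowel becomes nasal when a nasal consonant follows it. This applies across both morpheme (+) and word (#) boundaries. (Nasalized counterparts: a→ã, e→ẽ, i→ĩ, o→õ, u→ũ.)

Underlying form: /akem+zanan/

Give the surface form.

[akẽm+zãnãn]

/e/ before nasal /m/ → [ẽ]
/a/ before nasal /n/ → [ã]
/a/ before nasal /n/ → [ã]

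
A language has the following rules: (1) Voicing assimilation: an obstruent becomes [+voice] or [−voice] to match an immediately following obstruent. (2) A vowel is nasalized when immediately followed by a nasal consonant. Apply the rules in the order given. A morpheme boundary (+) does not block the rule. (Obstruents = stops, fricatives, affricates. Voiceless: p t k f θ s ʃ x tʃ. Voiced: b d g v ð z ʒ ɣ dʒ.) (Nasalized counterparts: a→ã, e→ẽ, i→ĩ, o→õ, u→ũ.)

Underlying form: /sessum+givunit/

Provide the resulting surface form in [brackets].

[sessũm+givũnit]

Rule 1: no segment meets the rule's conditions; no change.
After rule 1: sessum+givunit
Rule 2: /u/ before nasal /m/ → [ũ]
Rule 2: /u/ before nasal /n/ → [ũ]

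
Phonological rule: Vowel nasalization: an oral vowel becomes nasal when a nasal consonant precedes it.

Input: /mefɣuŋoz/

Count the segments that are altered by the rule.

2

/e/ after nasal /m/ → [ẽ]
/o/ after nasal /ŋ/ → [õ]
2 segments change.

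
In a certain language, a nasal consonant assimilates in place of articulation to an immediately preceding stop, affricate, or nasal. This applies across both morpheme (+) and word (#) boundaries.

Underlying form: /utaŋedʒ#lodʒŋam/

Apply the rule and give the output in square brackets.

/ŋ/ after /dʒ/ (palatal) → [ɲ]

[utaŋedʒ#lodʒɲam]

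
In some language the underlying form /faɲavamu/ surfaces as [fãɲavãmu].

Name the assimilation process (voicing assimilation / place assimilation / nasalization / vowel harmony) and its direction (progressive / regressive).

/a/→[ã] /a/→[ã].
Each target copies a feature from the following segment, so the direction is regressive.

nasalization, regressive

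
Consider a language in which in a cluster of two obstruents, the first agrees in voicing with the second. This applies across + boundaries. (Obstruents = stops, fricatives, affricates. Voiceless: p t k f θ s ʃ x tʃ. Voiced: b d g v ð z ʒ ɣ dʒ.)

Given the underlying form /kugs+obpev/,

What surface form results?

/g/ before /s/ (voiceless) → [k]
/b/ before /p/ (voiceless) → [p]

[kuks+oppev]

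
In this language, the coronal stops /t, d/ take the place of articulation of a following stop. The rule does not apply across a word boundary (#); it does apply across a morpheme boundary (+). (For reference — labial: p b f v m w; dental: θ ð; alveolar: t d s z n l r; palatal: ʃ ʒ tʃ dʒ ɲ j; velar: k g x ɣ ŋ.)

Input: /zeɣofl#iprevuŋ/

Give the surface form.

[zeɣofl#iprevuŋ]

no segment meets the rule's conditions; no change.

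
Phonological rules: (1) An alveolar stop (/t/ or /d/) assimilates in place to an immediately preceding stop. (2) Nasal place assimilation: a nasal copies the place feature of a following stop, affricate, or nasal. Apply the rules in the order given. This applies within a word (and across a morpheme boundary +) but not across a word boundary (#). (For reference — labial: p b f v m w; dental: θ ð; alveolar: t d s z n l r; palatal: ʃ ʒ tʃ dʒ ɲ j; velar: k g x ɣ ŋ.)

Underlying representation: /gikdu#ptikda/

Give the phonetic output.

Rule 1: /d/ after /k/ (velar) → [g]
Rule 1: /t/ after /p/ (labial) → [p]
Rule 1: /d/ after /k/ (velar) → [g]
After rule 1: gikgu#ppikga
Rule 2: no segment meets the rule's conditions; no change.

[gikgu#ppikga]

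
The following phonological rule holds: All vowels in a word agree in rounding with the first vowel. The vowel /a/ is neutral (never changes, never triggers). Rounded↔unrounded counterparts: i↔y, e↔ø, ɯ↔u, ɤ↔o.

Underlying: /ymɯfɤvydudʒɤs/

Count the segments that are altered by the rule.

/ɯ/ harmonizes with /y/ ([+round]) → [u]
/ɤ/ harmonizes with /y/ ([+round]) → [o]
/ɤ/ harmonizes with /y/ ([+round]) → [o]
3 segments change.

3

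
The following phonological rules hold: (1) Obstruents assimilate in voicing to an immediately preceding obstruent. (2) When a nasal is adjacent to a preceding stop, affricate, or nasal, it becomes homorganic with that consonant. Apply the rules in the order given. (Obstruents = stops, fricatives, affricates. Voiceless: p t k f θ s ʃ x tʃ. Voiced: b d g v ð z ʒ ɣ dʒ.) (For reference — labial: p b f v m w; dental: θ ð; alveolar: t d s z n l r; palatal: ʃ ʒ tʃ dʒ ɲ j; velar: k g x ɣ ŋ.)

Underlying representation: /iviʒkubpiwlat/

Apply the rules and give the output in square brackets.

Rule 1: /k/ after /ʒ/ (voiced) → [g]
Rule 1: /p/ after /b/ (voiced) → [b]
After rule 1: iviʒgubbiwlat
Rule 2: no segment meets the rule's conditions; no change.

[iviʒgubbiwlat]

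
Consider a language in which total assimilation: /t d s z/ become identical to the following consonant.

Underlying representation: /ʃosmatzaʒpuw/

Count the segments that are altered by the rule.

2

/s/ before /m/ → [m] (total assimilation)
/t/ before /z/ → [z] (total assimilation)
2 segments change.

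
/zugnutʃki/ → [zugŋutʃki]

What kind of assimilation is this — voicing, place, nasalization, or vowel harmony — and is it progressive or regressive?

place assimilation, progressive

/n/→[ŋ].
Each target copies a feature from the preceding segment, so the direction is progressive.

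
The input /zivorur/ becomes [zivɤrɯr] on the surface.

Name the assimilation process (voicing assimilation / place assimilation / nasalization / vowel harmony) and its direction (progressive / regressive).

vowel harmony, progressive

/o/→[ɤ] /u/→[ɯ].
Vowels agree with the first vowel, so the harmony is progressive.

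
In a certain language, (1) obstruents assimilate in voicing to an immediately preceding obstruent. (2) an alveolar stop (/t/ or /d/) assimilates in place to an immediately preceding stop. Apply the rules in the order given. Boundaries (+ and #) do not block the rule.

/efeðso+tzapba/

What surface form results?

Rule 1: /s/ after /ð/ (voiced) → [z]
Rule 1: /z/ after /t/ (voiceless) → [s]
Rule 1: /b/ after /p/ (voiceless) → [p]
After rule 1: efeðzo+tsappa
Rule 2: no segment meets the rule's conditions; no change.

[efeðzo+tsappa]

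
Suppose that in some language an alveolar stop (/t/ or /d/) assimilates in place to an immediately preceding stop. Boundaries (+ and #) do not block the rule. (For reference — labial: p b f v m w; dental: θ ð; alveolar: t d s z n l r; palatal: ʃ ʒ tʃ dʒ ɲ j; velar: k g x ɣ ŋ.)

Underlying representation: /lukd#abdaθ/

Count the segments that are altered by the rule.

2

/d/ after /k/ (velar) → [g]
/d/ after /b/ (labial) → [b]
2 segments change.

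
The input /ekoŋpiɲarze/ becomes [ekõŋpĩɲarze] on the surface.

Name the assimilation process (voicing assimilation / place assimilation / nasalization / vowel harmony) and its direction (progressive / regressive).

nasalization, regressive

/o/→[õ] /i/→[ĩ].
Each target copies a feature from the following segment, so the direction is regressive.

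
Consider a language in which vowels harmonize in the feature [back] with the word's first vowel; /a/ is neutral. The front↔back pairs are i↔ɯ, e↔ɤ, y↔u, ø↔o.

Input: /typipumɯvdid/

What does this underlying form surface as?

[typipymivdid]

/u/ harmonizes with /y/ ([-back]) → [y]
/ɯ/ harmonizes with /y/ ([-back]) → [i]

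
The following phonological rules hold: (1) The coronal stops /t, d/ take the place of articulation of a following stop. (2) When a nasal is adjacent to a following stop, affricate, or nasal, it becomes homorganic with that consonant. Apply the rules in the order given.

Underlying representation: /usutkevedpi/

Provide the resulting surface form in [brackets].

Rule 1: /t/ before /k/ (velar) → [k]
Rule 1: /d/ before /p/ (labial) → [b]
After rule 1: usukkevebpi
Rule 2: no segment meets the rule's conditions; no change.

[usukkevebpi]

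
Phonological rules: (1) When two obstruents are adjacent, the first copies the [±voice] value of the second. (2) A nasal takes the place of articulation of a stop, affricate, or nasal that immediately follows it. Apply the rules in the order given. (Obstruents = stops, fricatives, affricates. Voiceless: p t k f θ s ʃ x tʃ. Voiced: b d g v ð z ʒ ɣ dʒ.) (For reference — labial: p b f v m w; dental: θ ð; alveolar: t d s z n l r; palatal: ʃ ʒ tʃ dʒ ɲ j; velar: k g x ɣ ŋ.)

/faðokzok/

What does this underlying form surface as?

[faðogzok]

Rule 1: /k/ before /z/ (voiced) → [g]
After rule 1: faðogzok
Rule 2: no segment meets the rule's conditions; no change.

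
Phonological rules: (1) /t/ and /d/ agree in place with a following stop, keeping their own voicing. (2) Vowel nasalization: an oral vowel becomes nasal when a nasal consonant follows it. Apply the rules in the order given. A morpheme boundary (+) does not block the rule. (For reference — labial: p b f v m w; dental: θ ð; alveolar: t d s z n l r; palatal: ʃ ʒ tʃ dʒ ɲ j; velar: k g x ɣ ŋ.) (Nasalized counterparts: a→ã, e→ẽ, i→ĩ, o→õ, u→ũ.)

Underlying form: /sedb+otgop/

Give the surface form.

Rule 1: /d/ before /b/ (labial) → [b]
Rule 1: /t/ before /g/ (velar) → [k]
After rule 1: sebb+okgop
Rule 2: no segment meets the rule's conditions; no change.

[sebb+okgop]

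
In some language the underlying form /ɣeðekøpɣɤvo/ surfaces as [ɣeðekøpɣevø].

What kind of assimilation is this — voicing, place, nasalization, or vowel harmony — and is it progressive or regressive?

/ɤ/→[e] /o/→[ø].
Vowels agree with the first vowel, so the harmony is progressive.

vowel harmony, progressive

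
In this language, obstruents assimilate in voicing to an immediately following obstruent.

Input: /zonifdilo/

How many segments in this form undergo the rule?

/f/ before /d/ (voiced) → [v]
1 segment changes.

1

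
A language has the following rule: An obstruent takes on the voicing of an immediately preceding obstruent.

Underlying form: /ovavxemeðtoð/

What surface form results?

[ovavɣemeðdoð]

/x/ after /v/ (voiced) → [ɣ]
/t/ after /ð/ (voiced) → [d]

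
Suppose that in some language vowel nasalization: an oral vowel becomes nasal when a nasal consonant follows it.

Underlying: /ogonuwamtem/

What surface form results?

[ogõnuwãmtẽm]

/o/ before nasal /n/ → [õ]
/a/ before nasal /m/ → [ã]
/e/ before nasal /m/ → [ẽ]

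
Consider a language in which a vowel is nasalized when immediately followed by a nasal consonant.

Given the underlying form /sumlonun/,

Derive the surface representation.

/u/ before nasal /m/ → [ũ]
/o/ before nasal /n/ → [õ]
/u/ before nasal /n/ → [ũ]

[sũmlõnũn]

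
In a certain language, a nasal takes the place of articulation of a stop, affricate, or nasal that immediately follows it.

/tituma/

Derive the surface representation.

[tituma]

no segment meets the rule's conditions; no change.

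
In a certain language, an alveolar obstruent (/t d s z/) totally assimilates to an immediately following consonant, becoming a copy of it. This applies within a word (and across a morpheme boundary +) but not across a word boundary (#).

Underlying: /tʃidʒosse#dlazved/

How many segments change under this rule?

2

/d/ before /l/ → [l] (total assimilation)
/z/ before /v/ → [v] (total assimilation)
2 segments change.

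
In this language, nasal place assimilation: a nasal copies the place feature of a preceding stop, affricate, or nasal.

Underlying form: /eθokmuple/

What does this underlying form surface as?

[eθokŋuple]

/m/ after /k/ (velar) → [ŋ]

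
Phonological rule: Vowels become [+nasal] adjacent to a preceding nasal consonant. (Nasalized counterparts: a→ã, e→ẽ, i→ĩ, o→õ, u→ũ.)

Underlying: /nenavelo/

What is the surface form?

[nẽnãvelo]

/e/ after nasal /n/ → [ẽ]
/a/ after nasal /n/ → [ã]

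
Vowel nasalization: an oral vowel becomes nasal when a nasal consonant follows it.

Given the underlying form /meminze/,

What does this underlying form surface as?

/e/ before nasal /m/ → [ẽ]
/i/ before nasal /n/ → [ĩ]

[mẽmĩnze]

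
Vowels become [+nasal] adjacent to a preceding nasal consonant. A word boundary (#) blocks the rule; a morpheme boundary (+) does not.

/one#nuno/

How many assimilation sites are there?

/e/ after nasal /n/ → [ẽ]
/u/ after nasal /n/ → [ũ]
/o/ after nasal /n/ → [õ]
3 segments change.

3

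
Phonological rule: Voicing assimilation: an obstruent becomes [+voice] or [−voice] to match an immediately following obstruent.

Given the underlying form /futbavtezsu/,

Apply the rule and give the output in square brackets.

/t/ before /b/ (voiced) → [d]
/v/ before /t/ (voiceless) → [f]
/z/ before /s/ (voiceless) → [s]

[fudbaftessu]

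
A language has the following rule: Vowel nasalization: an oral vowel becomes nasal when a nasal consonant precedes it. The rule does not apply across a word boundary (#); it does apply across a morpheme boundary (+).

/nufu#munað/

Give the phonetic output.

/u/ after nasal /n/ → [ũ]
/u/ after nasal /m/ → [ũ]
/a/ after nasal /n/ → [ã]

[nũfu#mũnãð]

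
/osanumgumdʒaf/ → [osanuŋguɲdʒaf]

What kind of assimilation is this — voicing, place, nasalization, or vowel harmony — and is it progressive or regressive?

place assimilation, regressive

/m/→[ŋ] /m/→[ɲ].
Each target copies a feature from the following segment, so the direction is regressive.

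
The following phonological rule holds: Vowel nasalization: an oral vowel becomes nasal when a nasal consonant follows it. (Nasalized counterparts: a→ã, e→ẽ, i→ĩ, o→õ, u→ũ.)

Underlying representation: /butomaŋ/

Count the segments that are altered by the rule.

2

/o/ before nasal /m/ → [õ]
/a/ before nasal /ŋ/ → [ã]
2 segments change.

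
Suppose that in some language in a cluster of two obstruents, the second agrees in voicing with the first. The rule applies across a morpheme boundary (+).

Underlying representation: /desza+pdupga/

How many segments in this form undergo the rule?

/z/ after /s/ (voiceless) → [s]
/d/ after /p/ (voiceless) → [t]
/g/ after /p/ (voiceless) → [k]
3 segments change.

3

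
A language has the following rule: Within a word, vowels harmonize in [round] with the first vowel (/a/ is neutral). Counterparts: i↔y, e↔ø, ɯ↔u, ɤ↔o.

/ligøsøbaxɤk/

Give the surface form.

[ligesebaxɤk]

/ø/ harmonizes with /i/ ([-round]) → [e]
/ø/ harmonizes with /i/ ([-round]) → [e]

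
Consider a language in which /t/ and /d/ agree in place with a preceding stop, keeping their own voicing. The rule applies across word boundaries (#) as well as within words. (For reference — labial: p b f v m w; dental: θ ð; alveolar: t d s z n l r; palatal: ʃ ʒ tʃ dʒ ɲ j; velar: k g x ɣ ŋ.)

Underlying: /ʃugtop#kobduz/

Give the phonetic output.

[ʃugkop#kobbuz]

/t/ after /g/ (velar) → [k]
/d/ after /b/ (labial) → [b]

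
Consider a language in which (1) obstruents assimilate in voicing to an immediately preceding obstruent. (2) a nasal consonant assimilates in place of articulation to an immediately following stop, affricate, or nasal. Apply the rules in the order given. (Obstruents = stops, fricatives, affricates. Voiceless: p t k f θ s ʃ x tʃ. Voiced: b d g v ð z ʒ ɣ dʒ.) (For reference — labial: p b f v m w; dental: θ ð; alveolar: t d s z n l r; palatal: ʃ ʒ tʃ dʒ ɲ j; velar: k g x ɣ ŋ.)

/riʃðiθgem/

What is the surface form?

Rule 1: /ð/ after /ʃ/ (voiceless) → [θ]
Rule 1: /g/ after /θ/ (voiceless) → [k]
After rule 1: riʃθiθkem
Rule 2: no segment meets the rule's conditions; no change.

[riʃθiθkem]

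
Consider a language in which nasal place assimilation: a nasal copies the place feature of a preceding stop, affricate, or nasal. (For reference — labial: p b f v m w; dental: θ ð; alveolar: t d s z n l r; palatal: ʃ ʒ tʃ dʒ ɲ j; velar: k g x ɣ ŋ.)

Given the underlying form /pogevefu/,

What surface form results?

no segment meets the rule's conditions; no change.

[pogevefu]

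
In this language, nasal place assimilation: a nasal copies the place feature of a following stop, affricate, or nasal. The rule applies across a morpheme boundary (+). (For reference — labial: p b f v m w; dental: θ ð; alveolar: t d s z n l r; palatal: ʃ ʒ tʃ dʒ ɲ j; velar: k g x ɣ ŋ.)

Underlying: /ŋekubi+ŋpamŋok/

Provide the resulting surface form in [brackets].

[ŋekubi+mpaŋŋok]

/ŋ/ before /p/ (labial) → [m]
/m/ before /ŋ/ (velar) → [ŋ]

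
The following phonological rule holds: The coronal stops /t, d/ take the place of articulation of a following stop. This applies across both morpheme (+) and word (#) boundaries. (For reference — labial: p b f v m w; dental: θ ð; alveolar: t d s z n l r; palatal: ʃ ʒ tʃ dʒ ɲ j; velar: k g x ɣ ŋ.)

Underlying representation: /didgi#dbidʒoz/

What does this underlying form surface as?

/d/ before /g/ (velar) → [g]
/d/ before /b/ (labial) → [b]

[diggi#bbidʒoz]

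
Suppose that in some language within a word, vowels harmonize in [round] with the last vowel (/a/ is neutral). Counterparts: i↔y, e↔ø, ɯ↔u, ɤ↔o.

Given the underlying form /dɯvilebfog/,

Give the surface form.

/ɯ/ harmonizes with /o/ ([+round]) → [u]
/i/ harmonizes with /o/ ([+round]) → [y]
/e/ harmonizes with /o/ ([+round]) → [ø]

[duvyløbfog]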